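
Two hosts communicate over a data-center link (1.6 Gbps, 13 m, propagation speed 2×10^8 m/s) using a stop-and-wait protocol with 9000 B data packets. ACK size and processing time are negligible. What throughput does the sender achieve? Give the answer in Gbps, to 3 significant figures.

1.60 Gbps

t_tx = L/R = 72000/1600000000 = 4.5e-05 s.
t_prop = 13/200000000 = 6.5e-08 s; RTT = 1.3e-07 s.
Cycle = t_tx + RTT = 4.513e-05 s.
Throughput = L / cycle = 72000 / 4.513e-05 = 1.60 Gbps.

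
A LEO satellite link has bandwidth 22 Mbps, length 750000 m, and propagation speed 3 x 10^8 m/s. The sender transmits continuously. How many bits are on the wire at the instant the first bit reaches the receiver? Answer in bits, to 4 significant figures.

Propagation delay = 750000 / 300000000 = 0.0025 s.
BDP = R × t_prop = 22000000 × 0.0025 = 55000 bits.

55000 bits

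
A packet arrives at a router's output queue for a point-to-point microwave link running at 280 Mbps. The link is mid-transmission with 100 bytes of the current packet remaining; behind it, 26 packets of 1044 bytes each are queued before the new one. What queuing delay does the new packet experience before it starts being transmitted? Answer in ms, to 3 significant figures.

Each queued packet: L/R = 8352/280000000 = 0.0298286 ms.
26 queued → 0.775543 ms.
Plus remaining 800 bits of current packet: 0.00285714 ms.
Queuing delay = 0.778 ms.

0.778 ms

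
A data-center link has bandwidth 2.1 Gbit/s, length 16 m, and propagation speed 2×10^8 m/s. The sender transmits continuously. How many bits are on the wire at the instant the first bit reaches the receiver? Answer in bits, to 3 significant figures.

168 bits

Propagation delay = 16 / 200000000 = 8e-08 s.
BDP = R × t_prop = 2100000000 × 8e-08 = 168 bits.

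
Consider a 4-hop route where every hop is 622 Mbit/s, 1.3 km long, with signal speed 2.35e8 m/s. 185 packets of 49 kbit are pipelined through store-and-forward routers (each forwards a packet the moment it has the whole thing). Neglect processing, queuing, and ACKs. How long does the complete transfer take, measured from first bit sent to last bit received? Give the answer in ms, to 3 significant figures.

Per-hop transmission t_tx = L/R = 49000/622000000 = 0.0787781 ms.
Per-hop propagation t_prop = 1300/235000000 = 0.00553191 ms.
Pipeline fill: first packet needs 4·t_tx to clear all hops; remaining 184 packets each add one t_tx.
Total = (4+185-1)·t_tx + 4·t_prop = 188·0.0787781 + 4·0.00553191 = 14.8 ms.

14.8 ms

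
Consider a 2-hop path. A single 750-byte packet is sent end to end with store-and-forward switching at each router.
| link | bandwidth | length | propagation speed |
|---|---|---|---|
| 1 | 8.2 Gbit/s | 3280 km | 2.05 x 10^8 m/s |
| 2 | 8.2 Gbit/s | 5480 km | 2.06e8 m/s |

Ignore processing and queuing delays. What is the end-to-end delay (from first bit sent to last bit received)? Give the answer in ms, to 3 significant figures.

L = 750 × 8 = 6000 bits.
Transmission delay per hop = L/R = 6000/8.2e+09 = 0.000731707 ms; 2 hops → 0.00146341 ms.
Propagation delays (d/s per hop): 16, 26.6019 ms; sum = 42.6019 ms.
End-to-end = 42.6 ms.

42.6 ms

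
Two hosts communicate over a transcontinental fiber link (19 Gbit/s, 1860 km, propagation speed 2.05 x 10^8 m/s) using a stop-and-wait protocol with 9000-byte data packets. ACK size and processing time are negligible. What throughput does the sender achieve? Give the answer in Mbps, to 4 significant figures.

t_tx = L/R = 72000/19000000000 = 3.78947e-06 s.
t_prop = 1860000/2.05e+08 = 0.00907317 s; RTT = 0.0181463 s.
Cycle = t_tx + RTT = 0.0181501 s.
Throughput = L / cycle = 72000 / 0.0181501 = 3.967 Mbps.

3.967 Mbps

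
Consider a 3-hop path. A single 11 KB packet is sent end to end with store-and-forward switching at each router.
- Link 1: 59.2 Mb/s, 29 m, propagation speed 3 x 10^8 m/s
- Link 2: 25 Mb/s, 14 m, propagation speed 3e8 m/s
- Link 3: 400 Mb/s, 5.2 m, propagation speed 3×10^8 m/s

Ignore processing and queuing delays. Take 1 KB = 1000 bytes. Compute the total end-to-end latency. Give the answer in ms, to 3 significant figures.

5.23 ms

L = 88000 bits.
Transmission delays (L/R per hop): 1.48649, 3.52, 0.22 ms; sum = 5.22649 ms.
Propagation delays (d/s per hop): 9.66667e-05, 4.66667e-05, 1.73333e-05 ms; sum = 0.000160667 ms.
End-to-end = 5.23 ms.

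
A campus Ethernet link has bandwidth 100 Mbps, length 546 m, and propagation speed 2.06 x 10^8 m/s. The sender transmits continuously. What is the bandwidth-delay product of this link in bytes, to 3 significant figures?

33.1 bytes

Propagation delay = 546 / 206000000 = 2.65049e-06 s.
BDP = R × t_prop = 100000000 × 2.65049e-06 = 265.049 bits.
In bytes: 265.049/8 = 33.1 bytes.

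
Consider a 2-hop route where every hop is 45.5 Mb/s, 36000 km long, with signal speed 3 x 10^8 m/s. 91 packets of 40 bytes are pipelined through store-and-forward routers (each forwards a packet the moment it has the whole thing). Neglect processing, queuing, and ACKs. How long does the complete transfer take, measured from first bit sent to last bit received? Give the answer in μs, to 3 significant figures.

241000 μs

Per-hop transmission t_tx = L/R = 320/45500000 = 7.03297 μs.
Per-hop propagation t_prop = 36000000/300000000 = 120000 μs.
Pipeline fill: first packet needs 2·t_tx to clear all hops; remaining 90 packets each add one t_tx.
Total = (2+91-1)·t_tx + 2·t_prop = 92·7.03297 + 2·120000 = 241000 μs.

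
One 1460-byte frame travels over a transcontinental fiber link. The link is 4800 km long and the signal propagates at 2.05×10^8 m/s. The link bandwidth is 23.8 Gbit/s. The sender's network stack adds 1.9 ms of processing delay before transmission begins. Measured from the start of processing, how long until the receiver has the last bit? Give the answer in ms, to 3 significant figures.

25.3 ms

L = 1460 × 8 = 11680 bits.
Transmission delay = L/R = 11680 / 23800000000 = 0.000490756 ms.
Propagation delay = d/s = 4800000 m / 2.05e+08 m/s = 23.4146 ms.
Plus processing delay 1.9 ms = 1.9 ms.
Total = 25.3 ms.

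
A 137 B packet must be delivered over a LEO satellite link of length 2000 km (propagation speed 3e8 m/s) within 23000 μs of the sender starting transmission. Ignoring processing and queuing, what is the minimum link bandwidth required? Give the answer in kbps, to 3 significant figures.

L = 1096 bits.
Propagation delay = 2000000 / 300000000 = 6666.67 μs.
Transmission budget = 23000 − 6666.67 = 16333.3 μs.
R ≥ L / t_tx = 1096 bits / 0.0163333 s = 67.1 kbps.

67.1 kbps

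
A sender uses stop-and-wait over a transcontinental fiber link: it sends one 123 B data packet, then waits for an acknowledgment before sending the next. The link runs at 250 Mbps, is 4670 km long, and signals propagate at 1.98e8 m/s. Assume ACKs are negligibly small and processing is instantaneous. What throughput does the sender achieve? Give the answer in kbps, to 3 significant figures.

t_tx = L/R = 984/250000000 = 3.936e-06 s.
t_prop = 4670000/198000000 = 0.0235859 s; RTT = 0.0471717 s.
Cycle = t_tx + RTT = 0.0471757 s.
Throughput = L / cycle = 984 / 0.0471757 = 20.9 kbps.

20.9 kbps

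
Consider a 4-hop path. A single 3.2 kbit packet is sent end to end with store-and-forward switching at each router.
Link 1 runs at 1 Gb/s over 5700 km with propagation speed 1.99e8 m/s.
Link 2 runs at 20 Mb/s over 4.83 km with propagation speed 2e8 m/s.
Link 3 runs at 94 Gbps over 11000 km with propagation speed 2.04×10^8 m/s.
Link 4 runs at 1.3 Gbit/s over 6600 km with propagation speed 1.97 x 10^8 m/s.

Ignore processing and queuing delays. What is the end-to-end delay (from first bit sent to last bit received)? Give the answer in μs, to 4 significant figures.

L = 3200 bits.
Transmission delays (L/R per hop): 3.2, 160, 0.0340426, 2.46154 μs; sum = 165.696 μs.
Propagation delays (d/s per hop): 28643.2, 24.15, 53921.6, 33502.5 μs; sum = 116091 μs.
End-to-end = 116300 μs.

116300 μs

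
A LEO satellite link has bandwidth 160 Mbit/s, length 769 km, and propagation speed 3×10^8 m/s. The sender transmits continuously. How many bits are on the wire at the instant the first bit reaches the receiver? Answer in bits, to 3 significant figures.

Propagation delay = 769000 / 300000000 = 0.00256333 s.
BDP = R × t_prop = 160000000 × 0.00256333 = 410133 bits.

410000 bits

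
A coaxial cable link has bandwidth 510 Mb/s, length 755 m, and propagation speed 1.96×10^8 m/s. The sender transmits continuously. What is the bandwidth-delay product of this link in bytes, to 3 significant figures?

Propagation delay = 755 / 196000000 = 3.85204e-06 s.
BDP = R × t_prop = 510000000 × 3.85204e-06 = 1964.54 bits.
In bytes: 1964.54/8 = 246 bytes.

246 bytes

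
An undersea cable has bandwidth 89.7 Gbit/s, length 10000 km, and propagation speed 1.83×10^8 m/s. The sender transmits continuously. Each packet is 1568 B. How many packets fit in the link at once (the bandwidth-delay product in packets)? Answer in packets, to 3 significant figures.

391000 packets

Propagation delay = 10000000 / 183000000 = 0.0546448 s.
BDP = R × t_prop = 89700000000 × 0.0546448 = 4901640000 bits.
In packets of 12544 bits: 391000 packets.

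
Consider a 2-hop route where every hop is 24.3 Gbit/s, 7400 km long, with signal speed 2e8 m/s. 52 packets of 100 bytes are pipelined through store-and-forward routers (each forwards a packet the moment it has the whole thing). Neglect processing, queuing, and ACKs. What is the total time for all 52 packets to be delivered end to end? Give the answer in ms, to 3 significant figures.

74.0 ms

Per-hop transmission t_tx = L/R = 800/24300000000 = 3.29218e-05 ms.
Per-hop propagation t_prop = 7400000/200000000 = 37 ms.
Pipeline fill: first packet needs 2·t_tx to clear all hops; remaining 51 packets each add one t_tx.
Total = (2+52-1)·t_tx + 2·t_prop = 53·3.29218e-05 + 2·37 = 74.0 ms.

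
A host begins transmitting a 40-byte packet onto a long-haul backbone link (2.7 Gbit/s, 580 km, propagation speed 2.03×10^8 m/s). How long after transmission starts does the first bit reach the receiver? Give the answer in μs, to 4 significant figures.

2857 μs

First bit experiences only propagation delay: d/s = 580000/2.03e+08 = 2857 μs.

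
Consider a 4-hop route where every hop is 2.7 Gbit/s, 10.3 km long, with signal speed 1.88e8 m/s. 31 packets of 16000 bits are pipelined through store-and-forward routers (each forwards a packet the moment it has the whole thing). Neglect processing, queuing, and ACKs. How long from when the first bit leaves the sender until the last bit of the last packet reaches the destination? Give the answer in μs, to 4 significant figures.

Per-hop transmission t_tx = L/R = 16000/2700000000 = 5.92593 μs.
Per-hop propagation t_prop = 10300/188000000 = 54.7872 μs.
Pipeline fill: first packet needs 4·t_tx to clear all hops; remaining 30 packets each add one t_tx.
Total = (4+31-1)·t_tx + 4·t_prop = 34·5.92593 + 4·54.7872 = 420.6 μs.

420.6 μs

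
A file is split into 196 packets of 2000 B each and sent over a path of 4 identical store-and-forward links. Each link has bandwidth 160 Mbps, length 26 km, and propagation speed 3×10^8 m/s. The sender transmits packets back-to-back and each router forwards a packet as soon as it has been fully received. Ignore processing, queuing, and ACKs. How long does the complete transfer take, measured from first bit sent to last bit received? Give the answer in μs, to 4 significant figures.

Per-hop transmission t_tx = L/R = 16000/160000000 = 100 μs.
Per-hop propagation t_prop = 26000/300000000 = 86.6667 μs.
Pipeline fill: first packet needs 4·t_tx to clear all hops; remaining 195 packets each add one t_tx.
Total = (4+196-1)·t_tx + 4·t_prop = 199·100 + 4·86.6667 = 20250 μs.

20250 μs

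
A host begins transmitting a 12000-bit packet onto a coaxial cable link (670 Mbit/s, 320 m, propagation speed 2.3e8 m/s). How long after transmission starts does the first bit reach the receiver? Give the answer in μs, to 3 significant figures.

First bit experiences only propagation delay: d/s = 320/2.3e+08 = 1.39 μs.

1.39 μs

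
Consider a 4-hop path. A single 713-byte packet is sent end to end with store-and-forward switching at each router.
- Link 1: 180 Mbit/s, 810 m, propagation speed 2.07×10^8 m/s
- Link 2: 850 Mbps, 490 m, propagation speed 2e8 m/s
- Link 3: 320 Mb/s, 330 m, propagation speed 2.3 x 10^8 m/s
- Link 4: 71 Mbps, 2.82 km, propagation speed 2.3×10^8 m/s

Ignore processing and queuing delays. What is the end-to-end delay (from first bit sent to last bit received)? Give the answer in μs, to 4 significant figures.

L = 713 × 8 = 5704 bits.
Transmission delays (L/R per hop): 31.6889, 6.71059, 17.825, 80.338 μs; sum = 136.563 μs.
Propagation delays (d/s per hop): 3.91304, 2.45, 1.43478, 12.2609 μs; sum = 20.0587 μs.
End-to-end = 156.6 μs.

156.6 μs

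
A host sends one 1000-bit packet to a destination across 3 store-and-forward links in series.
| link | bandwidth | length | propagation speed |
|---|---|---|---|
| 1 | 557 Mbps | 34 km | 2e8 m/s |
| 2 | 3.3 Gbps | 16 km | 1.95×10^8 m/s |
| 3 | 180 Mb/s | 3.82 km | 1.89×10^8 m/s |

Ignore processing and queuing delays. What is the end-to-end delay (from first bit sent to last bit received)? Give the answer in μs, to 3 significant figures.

280 μs

Transmission delays (L/R per hop): 1.79533, 0.30303, 5.55556 μs; sum = 7.65392 μs.
Propagation delays (d/s per hop): 170, 82.0513, 20.2116 μs; sum = 272.263 μs.
End-to-end = 280 μs.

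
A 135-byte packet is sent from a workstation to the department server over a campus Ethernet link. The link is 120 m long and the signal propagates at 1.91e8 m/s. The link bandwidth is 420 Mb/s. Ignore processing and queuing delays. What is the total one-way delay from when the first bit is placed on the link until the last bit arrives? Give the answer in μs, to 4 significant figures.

3.200 μs

L = 135 × 8 = 1080 bits.
Transmission delay = L/R = 1080 / 420000000 = 2.57143 μs.
Propagation delay = d/s = 120 m / 191000000 m/s = 0.628272 μs.
Total = 3.200 μs.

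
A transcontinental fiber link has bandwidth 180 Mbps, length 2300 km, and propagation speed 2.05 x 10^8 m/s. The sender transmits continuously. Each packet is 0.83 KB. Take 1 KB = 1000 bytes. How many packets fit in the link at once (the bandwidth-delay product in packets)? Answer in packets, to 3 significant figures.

304 packets

Propagation delay = 2300000 / 2.05e+08 = 0.0112195 s.
BDP = R × t_prop = 180000000 × 0.0112195 = 2019510 bits.
In packets of 6640 bits: 304 packets.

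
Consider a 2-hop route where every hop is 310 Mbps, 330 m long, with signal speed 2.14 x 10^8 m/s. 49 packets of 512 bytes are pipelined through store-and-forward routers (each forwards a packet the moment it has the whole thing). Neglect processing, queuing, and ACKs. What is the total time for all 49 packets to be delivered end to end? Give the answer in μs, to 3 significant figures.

Per-hop transmission t_tx = L/R = 4096/310000000 = 13.2129 μs.
Per-hop propagation t_prop = 330/214000000 = 1.54206 μs.
Pipeline fill: first packet needs 2·t_tx to clear all hops; remaining 48 packets each add one t_tx.
Total = (2+49-1)·t_tx + 2·t_prop = 50·13.2129 + 2·1.54206 = 664 μs.

664 μs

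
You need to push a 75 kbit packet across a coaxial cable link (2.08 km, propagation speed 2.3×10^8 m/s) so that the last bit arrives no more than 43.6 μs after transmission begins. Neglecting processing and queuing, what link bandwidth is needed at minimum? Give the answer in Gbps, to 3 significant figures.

Propagation delay = 2080 / 2.3e+08 = 9.04348 μs.
Transmission budget = 43.6 − 9.04348 = 34.5565 μs.
R ≥ L / t_tx = 75000 bits / 3.45565e-05 s = 2.17 Gbps.

2.17 Gbps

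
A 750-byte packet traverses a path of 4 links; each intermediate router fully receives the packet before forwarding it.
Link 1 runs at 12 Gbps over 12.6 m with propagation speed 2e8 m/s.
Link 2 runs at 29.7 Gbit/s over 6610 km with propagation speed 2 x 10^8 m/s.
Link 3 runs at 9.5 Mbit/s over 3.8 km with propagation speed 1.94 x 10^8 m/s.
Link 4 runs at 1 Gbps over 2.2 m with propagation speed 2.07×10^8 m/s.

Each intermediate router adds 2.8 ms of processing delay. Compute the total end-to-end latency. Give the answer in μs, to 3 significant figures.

42100 μs

L = 750 × 8 = 6000 bits.
Transmission delays (L/R per hop): 0.5, 0.20202, 631.579, 6 μs; sum = 638.281 μs.
Propagation delays (d/s per hop): 0.063, 33050, 19.5876, 0.010628 μs; sum = 33069.7 μs.
Processing at 3 router(s): 3 × 2.8 ms = 8400 μs.
End-to-end = 42100 μs.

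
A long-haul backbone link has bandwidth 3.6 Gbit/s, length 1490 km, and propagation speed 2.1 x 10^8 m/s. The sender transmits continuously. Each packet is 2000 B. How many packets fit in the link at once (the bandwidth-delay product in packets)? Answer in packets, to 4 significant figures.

1596 packets

Propagation delay = 1490000 / 210000000 = 0.00709524 s.
BDP = R × t_prop = 3600000000 × 0.00709524 = 25542900 bits.
In packets of 16000 bits: 1596 packets.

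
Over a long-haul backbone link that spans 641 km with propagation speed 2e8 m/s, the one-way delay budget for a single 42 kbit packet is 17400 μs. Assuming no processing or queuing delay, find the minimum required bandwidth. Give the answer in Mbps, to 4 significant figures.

2.959 Mbps

Propagation delay = 641000 / 200000000 = 3205 μs.
Transmission budget = 17400 − 3205 = 14195 μs.
R ≥ L / t_tx = 42000 bits / 0.014195 s = 2.959 Mbps.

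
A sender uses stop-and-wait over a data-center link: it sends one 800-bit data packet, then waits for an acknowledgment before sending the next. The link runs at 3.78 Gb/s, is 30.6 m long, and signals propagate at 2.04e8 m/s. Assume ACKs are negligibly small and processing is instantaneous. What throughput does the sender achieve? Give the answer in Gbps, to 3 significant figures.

1.56 Gbps

t_tx = L/R = 800/3780000000 = 2.1164e-07 s.
t_prop = 30.6/204000000 = 1.5e-07 s; RTT = 3e-07 s.
Cycle = t_tx + RTT = 5.1164e-07 s.
Throughput = L / cycle = 800 / 5.1164e-07 = 1.56 Gbps.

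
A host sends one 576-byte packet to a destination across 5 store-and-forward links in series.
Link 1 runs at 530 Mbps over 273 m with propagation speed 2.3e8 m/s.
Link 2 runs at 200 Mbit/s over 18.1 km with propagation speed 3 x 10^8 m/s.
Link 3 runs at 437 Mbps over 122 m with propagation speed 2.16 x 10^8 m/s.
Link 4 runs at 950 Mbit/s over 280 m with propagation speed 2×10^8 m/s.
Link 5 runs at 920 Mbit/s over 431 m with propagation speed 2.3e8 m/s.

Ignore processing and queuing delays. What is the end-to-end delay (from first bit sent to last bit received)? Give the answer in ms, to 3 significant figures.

L = 576 × 8 = 4608 bits.
Transmission delays (L/R per hop): 0.00869434, 0.02304, 0.0105446, 0.00485053, 0.0050087 ms; sum = 0.0521382 ms.
Propagation delays (d/s per hop): 0.00118696, 0.0603333, 0.000564815, 0.0014, 0.00187391 ms; sum = 0.065359 ms.
End-to-end = 0.117 ms.

0.117 ms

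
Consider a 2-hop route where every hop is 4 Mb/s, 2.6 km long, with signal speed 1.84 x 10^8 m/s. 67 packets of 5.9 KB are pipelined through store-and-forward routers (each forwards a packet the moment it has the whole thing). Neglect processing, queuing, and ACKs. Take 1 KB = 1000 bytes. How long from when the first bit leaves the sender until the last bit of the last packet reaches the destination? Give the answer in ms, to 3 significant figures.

Per-hop transmission t_tx = L/R = 47200/4000000 = 11.8 ms.
Per-hop propagation t_prop = 2600/184000000 = 0.0141304 ms.
Pipeline fill: first packet needs 2·t_tx to clear all hops; remaining 66 packets each add one t_tx.
Total = (2+67-1)·t_tx + 2·t_prop = 68·11.8 + 2·0.0141304 = 802 ms.

802 ms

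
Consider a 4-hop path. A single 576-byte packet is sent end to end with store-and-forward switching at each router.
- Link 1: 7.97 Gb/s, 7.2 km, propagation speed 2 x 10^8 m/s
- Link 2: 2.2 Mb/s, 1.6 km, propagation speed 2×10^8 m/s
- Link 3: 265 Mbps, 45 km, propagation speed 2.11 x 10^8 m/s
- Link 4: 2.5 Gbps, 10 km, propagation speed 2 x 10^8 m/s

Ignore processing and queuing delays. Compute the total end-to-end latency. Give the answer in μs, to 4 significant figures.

2422 μs

L = 576 × 8 = 4608 bits.
Transmission delays (L/R per hop): 0.578168, 2094.55, 17.3887, 1.8432 μs; sum = 2114.36 μs.
Propagation delays (d/s per hop): 36, 8, 213.27, 50 μs; sum = 307.27 μs.
End-to-end = 2422 μs.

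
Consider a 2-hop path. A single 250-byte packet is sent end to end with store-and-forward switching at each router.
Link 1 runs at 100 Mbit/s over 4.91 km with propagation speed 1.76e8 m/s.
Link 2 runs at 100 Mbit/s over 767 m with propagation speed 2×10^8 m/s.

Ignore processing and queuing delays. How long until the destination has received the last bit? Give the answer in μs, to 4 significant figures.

71.73 μs

L = 250 × 8 = 2000 bits.
Transmission delay per hop = L/R = 2000/100000000 = 20 μs; 2 hops → 40 μs.
Propagation delays (d/s per hop): 27.8977, 3.835 μs; sum = 31.7327 μs.
End-to-end = 71.73 μs.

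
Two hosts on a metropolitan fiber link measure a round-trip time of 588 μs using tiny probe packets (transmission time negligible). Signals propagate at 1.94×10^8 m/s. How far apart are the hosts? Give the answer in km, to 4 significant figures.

One-way propagation = RTT/2 = 294 μs.
d = s × t = 194000000 × 0.000294 = 57.04 km.

57.04 km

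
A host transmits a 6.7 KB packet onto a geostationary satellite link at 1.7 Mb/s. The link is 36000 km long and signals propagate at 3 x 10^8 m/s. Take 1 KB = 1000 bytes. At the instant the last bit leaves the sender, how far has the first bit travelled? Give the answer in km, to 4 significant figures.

9459 km

t_tx = L/R = 53600/1700000 = 0.0315294 s.
Distance = s × t_tx = 300000000 × 0.0315294 = 9459 km.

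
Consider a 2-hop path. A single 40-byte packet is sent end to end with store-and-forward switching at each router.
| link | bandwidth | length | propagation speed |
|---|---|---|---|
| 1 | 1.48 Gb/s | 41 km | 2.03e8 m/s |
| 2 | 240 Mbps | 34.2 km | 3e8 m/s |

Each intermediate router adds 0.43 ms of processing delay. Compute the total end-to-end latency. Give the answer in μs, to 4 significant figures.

747.5 μs

L = 40 × 8 = 320 bits.
Transmission delays (L/R per hop): 0.216216, 1.33333 μs; sum = 1.54955 μs.
Propagation delays (d/s per hop): 201.97, 114 μs; sum = 315.97 μs.
Processing at 1 router(s): 1 × 0.43 ms = 430 μs.
End-to-end = 747.5 μs.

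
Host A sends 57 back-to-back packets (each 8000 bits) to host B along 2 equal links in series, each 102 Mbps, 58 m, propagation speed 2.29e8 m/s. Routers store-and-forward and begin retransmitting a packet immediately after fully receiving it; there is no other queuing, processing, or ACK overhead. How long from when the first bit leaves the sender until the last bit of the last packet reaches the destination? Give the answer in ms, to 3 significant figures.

Per-hop transmission t_tx = L/R = 8000/102000000 = 0.0784314 ms.
Per-hop propagation t_prop = 58/229000000 = 0.000253275 ms.
Pipeline fill: first packet needs 2·t_tx to clear all hops; remaining 56 packets each add one t_tx.
Total = (2+57-1)·t_tx + 2·t_prop = 58·0.0784314 + 2·0.000253275 = 4.55 ms.

4.55 ms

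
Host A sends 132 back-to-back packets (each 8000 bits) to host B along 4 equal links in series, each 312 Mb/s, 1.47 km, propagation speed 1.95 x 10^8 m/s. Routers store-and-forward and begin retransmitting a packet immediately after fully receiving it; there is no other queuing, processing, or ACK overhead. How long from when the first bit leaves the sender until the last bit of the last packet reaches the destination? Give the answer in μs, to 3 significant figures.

3490 μs

Per-hop transmission t_tx = L/R = 8000/312000000 = 25.641 μs.
Per-hop propagation t_prop = 1470/195000000 = 7.53846 μs.
Pipeline fill: first packet needs 4·t_tx to clear all hops; remaining 131 packets each add one t_tx.
Total = (4+132-1)·t_tx + 4·t_prop = 135·25.641 + 4·7.53846 = 3490 μs.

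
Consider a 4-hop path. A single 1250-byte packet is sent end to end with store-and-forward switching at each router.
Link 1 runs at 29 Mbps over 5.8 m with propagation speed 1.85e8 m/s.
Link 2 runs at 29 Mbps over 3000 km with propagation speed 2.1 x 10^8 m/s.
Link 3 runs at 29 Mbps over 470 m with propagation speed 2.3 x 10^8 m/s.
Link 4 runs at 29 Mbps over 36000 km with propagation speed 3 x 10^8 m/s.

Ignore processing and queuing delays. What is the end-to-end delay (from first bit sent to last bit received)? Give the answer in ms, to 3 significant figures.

136 ms

L = 1250 × 8 = 10000 bits.
Transmission delay per hop = L/R = 10000/29000000 = 0.344828 ms; 4 hops → 1.37931 ms.
Propagation delays (d/s per hop): 3.13514e-05, 14.2857, 0.00204348, 120 ms; sum = 134.288 ms.
End-to-end = 136 ms.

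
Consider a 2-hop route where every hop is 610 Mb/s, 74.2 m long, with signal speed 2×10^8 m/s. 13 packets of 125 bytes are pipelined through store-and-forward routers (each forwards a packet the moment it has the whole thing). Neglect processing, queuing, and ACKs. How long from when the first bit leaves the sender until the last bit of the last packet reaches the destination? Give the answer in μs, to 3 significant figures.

Per-hop transmission t_tx = L/R = 1000/610000000 = 1.63934 μs.
Per-hop propagation t_prop = 74.2/200000000 = 0.371 μs.
Pipeline fill: first packet needs 2·t_tx to clear all hops; remaining 12 packets each add one t_tx.
Total = (2+13-1)·t_tx + 2·t_prop = 14·1.63934 + 2·0.371 = 23.7 μs.

23.7 μs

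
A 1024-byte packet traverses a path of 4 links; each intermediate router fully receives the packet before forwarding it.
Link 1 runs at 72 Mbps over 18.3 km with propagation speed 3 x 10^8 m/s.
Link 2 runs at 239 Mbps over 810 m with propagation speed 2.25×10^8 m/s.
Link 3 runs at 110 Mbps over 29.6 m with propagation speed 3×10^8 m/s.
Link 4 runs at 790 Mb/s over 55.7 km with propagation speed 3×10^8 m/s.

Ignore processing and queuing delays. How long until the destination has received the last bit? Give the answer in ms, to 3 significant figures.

0.483 ms

L = 1024 × 8 = 8192 bits.
Transmission delays (L/R per hop): 0.113778, 0.0342762, 0.0744727, 0.0103696 ms; sum = 0.232896 ms.
Propagation delays (d/s per hop): 0.061, 0.0036, 9.86667e-05, 0.185667 ms; sum = 0.250365 ms.
End-to-end = 0.483 ms.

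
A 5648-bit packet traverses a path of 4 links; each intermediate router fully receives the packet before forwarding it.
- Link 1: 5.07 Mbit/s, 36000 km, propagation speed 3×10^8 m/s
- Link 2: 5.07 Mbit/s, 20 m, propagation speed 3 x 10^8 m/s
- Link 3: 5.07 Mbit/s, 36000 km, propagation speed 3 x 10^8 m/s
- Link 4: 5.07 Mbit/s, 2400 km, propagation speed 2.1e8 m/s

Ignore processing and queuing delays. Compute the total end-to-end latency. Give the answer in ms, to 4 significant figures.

255.9 ms

Transmission delay per hop = L/R = 5648/5070000 = 1.114 ms; 4 hops → 4.45602 ms.
Propagation delays (d/s per hop): 120, 6.66667e-05, 120, 11.4286 ms; sum = 251.429 ms.
End-to-end = 255.9 ms.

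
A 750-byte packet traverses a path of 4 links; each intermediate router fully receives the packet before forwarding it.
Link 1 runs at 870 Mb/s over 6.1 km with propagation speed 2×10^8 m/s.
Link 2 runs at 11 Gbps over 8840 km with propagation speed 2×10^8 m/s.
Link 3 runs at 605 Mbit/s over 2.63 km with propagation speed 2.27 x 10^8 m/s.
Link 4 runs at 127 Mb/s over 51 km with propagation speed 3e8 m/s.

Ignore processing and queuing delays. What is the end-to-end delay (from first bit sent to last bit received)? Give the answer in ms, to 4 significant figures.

L = 750 × 8 = 6000 bits.
Transmission delays (L/R per hop): 0.00689655, 0.000545455, 0.00991736, 0.0472441 ms; sum = 0.0646035 ms.
Propagation delays (d/s per hop): 0.0305, 44.2, 0.0115859, 0.17 ms; sum = 44.4121 ms.
End-to-end = 44.48 ms.

44.48 ms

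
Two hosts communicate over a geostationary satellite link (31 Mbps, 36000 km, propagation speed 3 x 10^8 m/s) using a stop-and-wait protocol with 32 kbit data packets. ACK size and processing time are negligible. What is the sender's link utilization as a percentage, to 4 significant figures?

0.4283 %

t_tx = L/R = 32000/31000000 = 0.00103226 s.
t_prop = 36000000/300000000 = 0.12 s; RTT = 0.24 s.
Cycle = t_tx + RTT = 0.241032 s.
Utilization = t_tx / cycle = 0.00103226/0.241032 = 0.4283 %.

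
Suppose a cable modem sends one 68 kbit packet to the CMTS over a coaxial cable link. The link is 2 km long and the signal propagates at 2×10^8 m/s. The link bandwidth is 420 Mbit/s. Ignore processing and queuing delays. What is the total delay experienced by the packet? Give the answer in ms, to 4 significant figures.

0.1719 ms

L = 68000 bits.
Transmission delay = L/R = 68000 / 420000000 = 0.161905 ms.
Propagation delay = d/s = 2000 m / 200000000 m/s = 0.01 ms.
Total = 0.1719 ms.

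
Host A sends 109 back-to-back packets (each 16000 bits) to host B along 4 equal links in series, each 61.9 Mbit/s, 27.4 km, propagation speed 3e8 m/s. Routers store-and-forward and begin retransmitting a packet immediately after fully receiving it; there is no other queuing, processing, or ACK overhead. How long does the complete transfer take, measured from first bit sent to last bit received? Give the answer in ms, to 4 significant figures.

Per-hop transmission t_tx = L/R = 16000/61900000 = 0.258481 ms.
Per-hop propagation t_prop = 27400/300000000 = 0.0913333 ms.
Pipeline fill: first packet needs 4·t_tx to clear all hops; remaining 108 packets each add one t_tx.
Total = (4+109-1)·t_tx + 4·t_prop = 112·0.258481 + 4·0.0913333 = 29.32 ms.

29.32 ms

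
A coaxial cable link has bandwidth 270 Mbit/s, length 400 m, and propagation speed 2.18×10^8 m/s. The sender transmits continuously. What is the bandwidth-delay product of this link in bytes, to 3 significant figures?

61.9 bytes

Propagation delay = 400 / 2.18e+08 = 1.83486e-06 s.
BDP = R × t_prop = 270000000 × 1.83486e-06 = 495.413 bits.
In bytes: 495.413/8 = 61.9 bytes.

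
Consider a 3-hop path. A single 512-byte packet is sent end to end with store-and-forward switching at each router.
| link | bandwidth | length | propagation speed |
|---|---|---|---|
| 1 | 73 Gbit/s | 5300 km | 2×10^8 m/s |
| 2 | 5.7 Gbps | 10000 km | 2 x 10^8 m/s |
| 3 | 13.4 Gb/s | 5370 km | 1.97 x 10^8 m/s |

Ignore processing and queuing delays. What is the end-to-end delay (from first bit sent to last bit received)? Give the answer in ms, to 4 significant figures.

103.8 ms

L = 512 × 8 = 4096 bits.
Transmission delays (L/R per hop): 5.61096e-05, 0.000718596, 0.000305672 ms; sum = 0.00108038 ms.
Propagation delays (d/s per hop): 26.5, 50, 27.2589 ms; sum = 103.759 ms.
End-to-end = 103.8 ms.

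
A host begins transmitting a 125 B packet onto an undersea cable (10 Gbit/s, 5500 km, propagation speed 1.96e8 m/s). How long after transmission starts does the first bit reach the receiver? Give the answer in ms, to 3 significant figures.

First bit experiences only propagation delay: d/s = 5500000/196000000 = 28.1 ms.

28.1 ms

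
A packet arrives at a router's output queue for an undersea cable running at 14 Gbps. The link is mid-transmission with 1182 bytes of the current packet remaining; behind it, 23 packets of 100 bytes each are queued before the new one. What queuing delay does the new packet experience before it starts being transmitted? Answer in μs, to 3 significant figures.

Each queued packet: L/R = 800/14000000000 = 0.0571429 μs.
23 queued → 1.31429 μs.
Plus remaining 9456 bits of current packet: 0.675429 μs.
Queuing delay = 1.99 μs.

1.99 μs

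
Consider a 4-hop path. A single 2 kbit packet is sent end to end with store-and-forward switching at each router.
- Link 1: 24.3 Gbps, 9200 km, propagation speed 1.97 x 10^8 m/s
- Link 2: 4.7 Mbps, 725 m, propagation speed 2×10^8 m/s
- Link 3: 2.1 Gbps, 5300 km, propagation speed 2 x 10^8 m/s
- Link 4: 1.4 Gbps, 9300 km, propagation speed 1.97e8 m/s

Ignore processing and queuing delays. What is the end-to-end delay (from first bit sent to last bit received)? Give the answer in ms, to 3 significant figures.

L = 2000 bits.
Transmission delays (L/R per hop): 8.23045e-05, 0.425532, 0.000952381, 0.00142857 ms; sum = 0.427995 ms.
Propagation delays (d/s per hop): 46.7005, 0.003625, 26.5, 47.2081 ms; sum = 120.412 ms.
End-to-end = 121 ms.

121 ms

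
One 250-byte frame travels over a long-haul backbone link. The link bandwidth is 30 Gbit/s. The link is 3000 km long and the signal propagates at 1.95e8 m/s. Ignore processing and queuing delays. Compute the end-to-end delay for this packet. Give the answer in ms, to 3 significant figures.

L = 250 × 8 = 2000 bits.
Transmission delay = L/R = 2000 / 30000000000 = 6.66667e-05 ms.
Propagation delay = d/s = 3000000 m / 195000000 m/s = 15.3846 ms.
Total = 15.4 ms.

15.4 ms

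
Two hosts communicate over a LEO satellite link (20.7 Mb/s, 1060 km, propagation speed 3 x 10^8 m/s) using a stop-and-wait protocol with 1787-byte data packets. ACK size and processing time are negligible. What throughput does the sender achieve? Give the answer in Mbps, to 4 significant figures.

1.843 Mbps

t_tx = L/R = 14296/20700000 = 0.000690628 s.
t_prop = 1060000/300000000 = 0.00353333 s; RTT = 0.00706667 s.
Cycle = t_tx + RTT = 0.00775729 s.
Throughput = L / cycle = 14296 / 0.00775729 = 1.843 Mbps.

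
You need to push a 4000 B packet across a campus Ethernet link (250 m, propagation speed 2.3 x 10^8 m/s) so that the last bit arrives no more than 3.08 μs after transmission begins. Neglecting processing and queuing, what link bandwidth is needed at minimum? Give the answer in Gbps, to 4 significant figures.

L = 32000 bits.
Propagation delay = 250 / 2.3e+08 = 1.08696 μs.
Transmission budget = 3.08 − 1.08696 = 1.99304 μs.
R ≥ L / t_tx = 32000 bits / 1.99304e-06 s = 16.06 Gbps.

16.06 Gbps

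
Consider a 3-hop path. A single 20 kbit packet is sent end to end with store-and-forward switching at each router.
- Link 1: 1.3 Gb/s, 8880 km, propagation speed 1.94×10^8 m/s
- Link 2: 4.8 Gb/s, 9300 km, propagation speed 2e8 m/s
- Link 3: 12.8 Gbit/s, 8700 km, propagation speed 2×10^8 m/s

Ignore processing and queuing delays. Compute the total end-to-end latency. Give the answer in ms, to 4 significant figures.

135.8 ms

L = 20000 bits.
Transmission delays (L/R per hop): 0.0153846, 0.00416667, 0.0015625 ms; sum = 0.0211138 ms.
Propagation delays (d/s per hop): 45.7732, 46.5, 43.5 ms; sum = 135.773 ms.
End-to-end = 135.8 ms.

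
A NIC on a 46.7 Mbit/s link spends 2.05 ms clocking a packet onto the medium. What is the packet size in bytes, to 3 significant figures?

L = R × t_tx = 46700000 b/s × 0.00205 s = 95735 bits.
In bytes: 95735 / 8 = 12000 bytes.

12000 bytes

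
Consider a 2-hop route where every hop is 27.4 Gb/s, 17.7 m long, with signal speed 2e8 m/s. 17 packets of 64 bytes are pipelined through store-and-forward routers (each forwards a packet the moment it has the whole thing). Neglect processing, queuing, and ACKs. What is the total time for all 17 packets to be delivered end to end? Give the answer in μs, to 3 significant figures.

0.513 μs

Per-hop transmission t_tx = L/R = 512/27400000000 = 0.0186861 μs.
Per-hop propagation t_prop = 17.7/200000000 = 0.0885 μs.
Pipeline fill: first packet needs 2·t_tx to clear all hops; remaining 16 packets each add one t_tx.
Total = (2+17-1)·t_tx + 2·t_prop = 18·0.0186861 + 2·0.0885 = 0.513 μs.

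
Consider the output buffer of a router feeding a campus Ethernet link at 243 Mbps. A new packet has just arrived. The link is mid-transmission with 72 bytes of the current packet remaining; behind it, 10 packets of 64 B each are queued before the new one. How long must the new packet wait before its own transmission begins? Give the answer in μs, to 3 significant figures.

Each queued packet: L/R = 512/243000000 = 2.107 μs.
10 queued → 21.07 μs.
Plus remaining 576 bits of current packet: 2.37037 μs.
Queuing delay = 23.4 μs.

23.4 μs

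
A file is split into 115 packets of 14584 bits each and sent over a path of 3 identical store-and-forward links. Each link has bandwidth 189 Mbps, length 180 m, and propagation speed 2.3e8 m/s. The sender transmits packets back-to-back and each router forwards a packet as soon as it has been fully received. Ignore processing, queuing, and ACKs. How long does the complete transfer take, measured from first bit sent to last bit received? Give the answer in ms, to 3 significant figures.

Per-hop transmission t_tx = L/R = 14584/189000000 = 0.077164 ms.
Per-hop propagation t_prop = 180/2.3e+08 = 0.000782609 ms.
Pipeline fill: first packet needs 3·t_tx to clear all hops; remaining 114 packets each add one t_tx.
Total = (3+115-1)·t_tx + 3·t_prop = 117·0.077164 + 3·0.000782609 = 9.03 ms.

9.03 ms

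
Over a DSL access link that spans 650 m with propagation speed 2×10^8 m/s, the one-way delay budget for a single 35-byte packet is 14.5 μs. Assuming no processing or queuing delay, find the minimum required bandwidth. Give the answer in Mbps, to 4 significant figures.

L = 280 bits.
Propagation delay = 650 / 200000000 = 3.25 μs.
Transmission budget = 14.5 − 3.25 = 11.25 μs.
R ≥ L / t_tx = 280 bits / 1.125e-05 s = 24.89 Mbps.

24.89 Mbps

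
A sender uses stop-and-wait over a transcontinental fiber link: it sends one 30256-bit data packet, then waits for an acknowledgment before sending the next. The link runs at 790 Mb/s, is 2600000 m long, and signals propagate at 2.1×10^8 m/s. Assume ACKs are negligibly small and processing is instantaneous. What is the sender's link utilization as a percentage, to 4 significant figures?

0.1544 %

t_tx = L/R = 30256/790000000 = 3.82987e-05 s.
t_prop = 2600000/210000000 = 0.012381 s; RTT = 0.0247619 s.
Cycle = t_tx + RTT = 0.0248002 s.
Utilization = t_tx / cycle = 3.82987e-05/0.0248002 = 0.1544 %.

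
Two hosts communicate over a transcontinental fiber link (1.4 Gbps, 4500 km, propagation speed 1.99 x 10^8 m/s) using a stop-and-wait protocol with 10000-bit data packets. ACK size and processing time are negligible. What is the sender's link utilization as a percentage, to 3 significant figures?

0.0158 %

t_tx = L/R = 10000/1400000000 = 7.14286e-06 s.
t_prop = 4500000/199000000 = 0.0226131 s; RTT = 0.0452261 s.
Cycle = t_tx + RTT = 0.0452333 s.
Utilization = t_tx / cycle = 7.14286e-06/0.0452333 = 0.0158 %.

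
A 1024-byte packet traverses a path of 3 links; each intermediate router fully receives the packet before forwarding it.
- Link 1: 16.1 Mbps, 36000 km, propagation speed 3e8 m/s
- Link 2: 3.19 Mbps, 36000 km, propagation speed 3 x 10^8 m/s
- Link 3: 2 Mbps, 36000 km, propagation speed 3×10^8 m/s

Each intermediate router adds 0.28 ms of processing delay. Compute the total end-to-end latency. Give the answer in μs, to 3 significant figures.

368000 μs

L = 1024 × 8 = 8192 bits.
Transmission delays (L/R per hop): 508.82, 2568.03, 4096 μs; sum = 7172.84 μs.
Propagation delays (d/s per hop): 120000, 120000, 120000 μs; sum = 360000 μs.
Processing at 2 router(s): 2 × 0.28 ms = 560 μs.
End-to-end = 368000 μs.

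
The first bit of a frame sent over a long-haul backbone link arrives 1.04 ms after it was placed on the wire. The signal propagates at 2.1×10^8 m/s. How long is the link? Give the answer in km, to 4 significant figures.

d = s × t_prop = 210000000 × 0.00104 = 218.4 km.

218.4 km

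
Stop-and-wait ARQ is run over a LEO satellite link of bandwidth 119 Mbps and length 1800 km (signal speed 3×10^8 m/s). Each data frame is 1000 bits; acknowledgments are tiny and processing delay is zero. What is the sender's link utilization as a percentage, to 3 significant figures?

0.0700 %

t_tx = L/R = 1000/119000000 = 8.40336e-06 s.
t_prop = 1800000/300000000 = 0.006 s; RTT = 0.012 s.
Cycle = t_tx + RTT = 0.0120084 s.
Utilization = t_tx / cycle = 8.40336e-06/0.0120084 = 0.0700 %.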